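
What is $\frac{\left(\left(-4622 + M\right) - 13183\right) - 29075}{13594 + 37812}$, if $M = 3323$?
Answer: $- \frac{43557}{51406} \approx -0.84731$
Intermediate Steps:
$\frac{\left(\left(-4622 + M\right) - 13183\right) - 29075}{13594 + 37812} = \frac{\left(\left(-4622 + 3323\right) - 13183\right) - 29075}{13594 + 37812} = \frac{\left(-1299 - 13183\right) - 29075}{51406} = \left(-14482 - 29075\right) \frac{1}{51406} = \left(-43557\right) \frac{1}{51406} = - \frac{43557}{51406}$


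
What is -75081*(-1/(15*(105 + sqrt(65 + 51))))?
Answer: 525567/10909 - 50054*sqrt(29)/54545 ≈ 43.236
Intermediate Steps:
-75081*(-1/(15*(105 + sqrt(65 + 51)))) = -75081*(-1/(15*(105 + sqrt(116)))) = -75081*(-1/(15*(105 + 2*sqrt(29)))) = -75081/(-1575 - 30*sqrt(29))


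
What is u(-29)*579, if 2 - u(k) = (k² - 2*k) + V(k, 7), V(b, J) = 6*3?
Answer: -529785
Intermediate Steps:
V(b, J) = 18
u(k) = -16 - k² + 2*k (u(k) = 2 - ((k² - 2*k) + 18) = 2 - (18 + k² - 2*k) = 2 + (-18 - k² + 2*k) = -16 - k² + 2*k)
u(-29)*579 = (-16 - 1*(-29)² + 2*(-29))*579 = (-16 - 1*841 - 58)*579 = (-16 - 841 - 58)*579 = -915*579 = -529785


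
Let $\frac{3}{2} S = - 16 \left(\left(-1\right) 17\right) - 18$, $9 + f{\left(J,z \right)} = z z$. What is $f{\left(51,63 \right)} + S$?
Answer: $\frac{12388}{3} \approx 4129.3$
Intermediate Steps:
$f{\left(J,z \right)} = -9 + z^{2}$ ($f{\left(J,z \right)} = -9 + z z = -9 + z^{2}$)
$S = \frac{508}{3}$ ($S = \frac{2 \left(- 16 \left(\left(-1\right) 17\right) - 18\right)}{3} = \frac{2 \left(\left(-16\right) \left(-17\right) - 18\right)}{3} = \frac{2 \left(272 - 18\right)}{3} = \frac{2}{3} \cdot 254 = \frac{508}{3} \approx 169.33$)
$f{\left(51,63 \right)} + S = \left(-9 + 63^{2}\right) + \frac{508}{3} = \left(-9 + 3969\right) + \frac{508}{3} = 3960 + \frac{508}{3} = \frac{12388}{3}$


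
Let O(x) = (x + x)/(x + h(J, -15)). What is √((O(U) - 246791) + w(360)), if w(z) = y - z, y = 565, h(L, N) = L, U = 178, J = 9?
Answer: I*√8622799262/187 ≈ 496.57*I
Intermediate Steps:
O(x) = 2*x/(9 + x) (O(x) = (x + x)/(x + 9) = (2*x)/(9 + x) = 2*x/(9 + x))
w(z) = 565 - z
√((O(U) - 246791) + w(360)) = √((2*178/(9 + 178) - 246791) + (565 - 1*360)) = √((2*178/187 - 246791) + (565 - 360)) = √((2*178*(1/187) - 246791) + 205) = √((356/187 - 246791) + 205) = √(-46149561/187 + 205) = √(-46111226/187) = I*√8622799262/187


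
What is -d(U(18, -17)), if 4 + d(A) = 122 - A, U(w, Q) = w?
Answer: -100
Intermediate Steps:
d(A) = 118 - A (d(A) = -4 + (122 - A) = 118 - A)
-d(U(18, -17)) = -(118 - 1*18) = -(118 - 18) = -1*100 = -100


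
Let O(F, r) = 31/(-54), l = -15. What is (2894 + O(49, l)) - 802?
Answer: 112937/54 ≈ 2091.4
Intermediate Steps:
O(F, r) = -31/54 (O(F, r) = 31*(-1/54) = -31/54)
(2894 + O(49, l)) - 802 = (2894 - 31/54) - 802 = 156245/54 - 802 = 112937/54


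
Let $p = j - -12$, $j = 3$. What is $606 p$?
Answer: $9090$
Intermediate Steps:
$p = 15$ ($p = 3 - -12 = 3 + 12 = 15$)
$606 p = 606 \cdot 15 = 9090$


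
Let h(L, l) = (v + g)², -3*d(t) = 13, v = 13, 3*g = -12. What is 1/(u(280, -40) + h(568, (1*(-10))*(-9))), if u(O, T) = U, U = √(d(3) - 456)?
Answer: 243/21064 - I*√4143/21064 ≈ 0.011536 - 0.0030557*I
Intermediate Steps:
g = -4 (g = (⅓)*(-12) = -4)
d(t) = -13/3 (d(t) = -⅓*13 = -13/3)
h(L, l) = 81 (h(L, l) = (13 - 4)² = 9² = 81)
U = I*√4143/3 (U = √(-13/3 - 456) = √(-1381/3) = I*√4143/3 ≈ 21.455*I)
u(O, T) = I*√4143/3
1/(u(280, -40) + h(568, (1*(-10))*(-9))) = 1/(I*√4143/3 + 81) = 1/(81 + I*√4143/3)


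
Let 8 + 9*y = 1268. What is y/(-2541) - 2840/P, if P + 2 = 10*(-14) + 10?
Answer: 7790/363 ≈ 21.460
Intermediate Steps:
y = 140 (y = -8/9 + (1/9)*1268 = -8/9 + 1268/9 = 140)
P = -132 (P = -2 + (10*(-14) + 10) = -2 + (-140 + 10) = -2 - 130 = -132)
y/(-2541) - 2840/P = 140/(-2541) - 2840/(-132) = 140*(-1/2541) - 2840*(-1/132) = -20/363 + 710/33 = 7790/363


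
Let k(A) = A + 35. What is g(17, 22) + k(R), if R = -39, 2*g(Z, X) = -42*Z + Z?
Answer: -705/2 ≈ -352.50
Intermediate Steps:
g(Z, X) = -41*Z/2 (g(Z, X) = (-42*Z + Z)/2 = (-41*Z)/2 = -41*Z/2)
k(A) = 35 + A
g(17, 22) + k(R) = -41/2*17 + (35 - 39) = -697/2 - 4 = -705/2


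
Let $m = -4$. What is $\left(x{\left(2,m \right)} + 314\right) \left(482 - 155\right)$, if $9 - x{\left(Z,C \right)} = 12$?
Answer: $101697$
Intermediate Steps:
$x{\left(Z,C \right)} = -3$ ($x{\left(Z,C \right)} = 9 - 12 = -3$)
$\left(x{\left(2,m \right)} + 314\right) \left(482 - 155\right) = \left(-3 + 314\right) \left(482 - 155\right) = 311 \cdot 327 = 101697$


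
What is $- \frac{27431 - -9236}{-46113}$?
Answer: $\frac{36667}{46113} \approx 0.79516$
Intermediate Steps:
$- \frac{27431 - -9236}{-46113} = - \frac{\left(27431 + 9236\right) \left(-1\right)}{46113} = - \frac{36667 \left(-1\right)}{46113} = \left(-1\right) \left(- \frac{36667}{46113}\right) = \frac{36667}{46113}$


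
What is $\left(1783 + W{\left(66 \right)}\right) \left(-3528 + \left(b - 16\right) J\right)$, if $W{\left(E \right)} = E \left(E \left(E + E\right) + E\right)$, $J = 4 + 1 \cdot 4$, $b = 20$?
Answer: $-2031633976$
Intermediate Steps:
$J = 8$ ($J = 4 + 4 = 8$)
$W{\left(E \right)} = E \left(E + 2 E^{2}\right)$ ($W{\left(E \right)} = E \left(E 2 E + E\right) = E \left(2 E^{2} + E\right) = E \left(E + 2 E^{2}\right)$)
$\left(1783 + W{\left(66 \right)}\right) \left(-3528 + \left(b - 16\right) J\right) = \left(1783 + 66^{2} \left(1 + 2 \cdot 66\right)\right) \left(-3528 + \left(20 - 16\right) 8\right) = \left(1783 + 4356 \left(1 + 132\right)\right) \left(-3528 + 4 \cdot 8\right) = \left(1783 + 4356 \cdot 133\right) \left(-3528 + 32\right) = \left(1783 + 579348\right) \left(-3496\right) = 581131 \left(-3496\right) = -2031633976$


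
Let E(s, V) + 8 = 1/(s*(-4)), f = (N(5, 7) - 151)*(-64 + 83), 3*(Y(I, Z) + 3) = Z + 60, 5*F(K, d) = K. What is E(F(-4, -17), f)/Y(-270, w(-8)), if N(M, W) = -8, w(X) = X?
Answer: -369/688 ≈ -0.53634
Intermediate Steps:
F(K, d) = K/5
Y(I, Z) = 17 + Z/3 (Y(I, Z) = -3 + (Z + 60)/3 = -3 + (60 + Z)/3 = -3 + (20 + Z/3) = 17 + Z/3)
f = -3021 (f = (-8 - 151)*(-64 + 83) = -159*19 = -3021)
E(s, V) = -8 - 1/(4*s) (E(s, V) = -8 + 1/(s*(-4)) = -8 + 1/(-4*s) = -8 - 1/(4*s))
E(F(-4, -17), f)/Y(-270, w(-8)) = (-8 - 1/(4*((⅕)*(-4))))/(17 + (⅓)*(-8)) = (-8 - 1/(4*(-⅘)))/(17 - 8/3) = (-8 - ¼*(-5/4))/(43/3) = (-8 + 5/16)*(3/43) = -123/16*3/43 = -369/688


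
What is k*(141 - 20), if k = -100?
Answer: -12100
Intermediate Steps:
k*(141 - 20) = -100*(141 - 20) = -100*121 = -12100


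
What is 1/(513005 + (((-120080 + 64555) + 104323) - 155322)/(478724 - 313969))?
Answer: 164755/84520032251 ≈ 1.9493e-6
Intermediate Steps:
1/(513005 + (((-120080 + 64555) + 104323) - 155322)/(478724 - 313969)) = 1/(513005 + ((-55525 + 104323) - 155322)/164755) = 1/(513005 + (48798 - 155322)*(1/164755)) = 1/(513005 - 106524*1/164755) = 1/(513005 - 106524/164755) = 1/(84520032251/164755) = 164755/84520032251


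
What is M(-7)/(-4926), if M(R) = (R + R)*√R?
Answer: 7*I*√7/2463 ≈ 0.0075194*I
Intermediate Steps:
M(R) = 2*R^(3/2) (M(R) = (2*R)*√R = 2*R^(3/2))
M(-7)/(-4926) = (2*(-7)^(3/2))/(-4926) = (2*(-7*I*√7))*(-1/4926) = -14*I*√7*(-1/4926) = 7*I*√7/2463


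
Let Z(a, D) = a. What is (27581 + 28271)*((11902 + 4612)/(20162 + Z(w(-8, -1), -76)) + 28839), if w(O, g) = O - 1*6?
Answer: 352756791766/219 ≈ 1.6108e+9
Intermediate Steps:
w(O, g) = -6 + O (w(O, g) = O - 6 = -6 + O)
(27581 + 28271)*((11902 + 4612)/(20162 + Z(w(-8, -1), -76)) + 28839) = (27581 + 28271)*((11902 + 4612)/(20162 + (-6 - 8)) + 28839) = 55852*(16514/(20162 - 14) + 28839) = 55852*(16514/20148 + 28839) = 55852*(16514*(1/20148) + 28839) = 55852*(359/438 + 28839) = 55852*(12631841/438) = 352756791766/219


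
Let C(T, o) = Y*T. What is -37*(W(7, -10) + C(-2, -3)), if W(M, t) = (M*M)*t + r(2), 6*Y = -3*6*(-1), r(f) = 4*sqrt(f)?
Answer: 18352 - 148*sqrt(2) ≈ 18143.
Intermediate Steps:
Y = 3 (Y = (-3*6*(-1))/6 = (-18*(-1))/6 = (1/6)*18 = 3)
W(M, t) = 4*sqrt(2) + t*M**2 (W(M, t) = (M*M)*t + 4*sqrt(2) = M**2*t + 4*sqrt(2) = t*M**2 + 4*sqrt(2) = 4*sqrt(2) + t*M**2)
C(T, o) = 3*T
-37*(W(7, -10) + C(-2, -3)) = -37*((4*sqrt(2) - 10*7**2) + 3*(-2)) = -37*((4*sqrt(2) - 10*49) - 6) = -37*((4*sqrt(2) - 490) - 6) = -37*((-490 + 4*sqrt(2)) - 6) = -37*(-496 + 4*sqrt(2)) = 18352 - 148*sqrt(2)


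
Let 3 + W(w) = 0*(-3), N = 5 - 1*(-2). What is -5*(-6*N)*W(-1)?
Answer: -630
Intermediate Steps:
N = 7 (N = 5 + 2 = 7)
W(w) = -3 (W(w) = -3 + 0*(-3) = -3 + 0 = -3)
-5*(-6*N)*W(-1) = -5*(-6*7)*(-3) = -(-210)*(-3) = -5*126 = -630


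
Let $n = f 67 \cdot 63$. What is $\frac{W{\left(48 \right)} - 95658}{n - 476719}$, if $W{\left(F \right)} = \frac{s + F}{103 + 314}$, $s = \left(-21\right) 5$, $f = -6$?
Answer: $\frac{13296481}{69784255} \approx 0.19054$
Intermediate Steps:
$n = -25326$ ($n = \left(-6\right) 67 \cdot 63 = \left(-402\right) 63 = -25326$)
$s = -105$
$W{\left(F \right)} = - \frac{35}{139} + \frac{F}{417}$ ($W{\left(F \right)} = \frac{-105 + F}{103 + 314} = \frac{-105 + F}{417} = \left(-105 + F\right) \frac{1}{417} = - \frac{35}{139} + \frac{F}{417}$)
$\frac{W{\left(48 \right)} - 95658}{n - 476719} = \frac{\left(- \frac{35}{139} + \frac{1}{417} \cdot 48\right) - 95658}{-25326 - 476719} = \frac{\left(- \frac{35}{139} + \frac{16}{139}\right) - 95658}{-502045} = \left(- \frac{19}{139} - 95658\right) \left(- \frac{1}{502045}\right) = \left(- \frac{13296481}{139}\right) \left(- \frac{1}{502045}\right) = \frac{13296481}{69784255}$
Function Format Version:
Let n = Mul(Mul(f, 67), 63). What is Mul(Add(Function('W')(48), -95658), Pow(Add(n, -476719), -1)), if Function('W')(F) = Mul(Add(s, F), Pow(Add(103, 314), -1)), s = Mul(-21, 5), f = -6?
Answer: Rational(13296481, 69784255) ≈ 0.19054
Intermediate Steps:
n = -25326 (n = Mul(Mul(-6, 67), 63) = Mul(-402, 63) = -25326)
s = -105
Function('W')(F) = Add(Rational(-35, 139), Mul(Rational(1, 417), F)) (Function('W')(F) = Mul(Add(-105, F), Pow(Add(103, 314), -1)) = Mul(Add(-105, F), Pow(417, -1)) = Mul(Add(-105, F), Rational(1, 417)) = Add(Rational(-35, 139), Mul(Rational(1, 417), F)))
Mul(Add(Function('W')(48), -95658), Pow(Add(n, -476719), -1)) = Mul(Add(Add(Rational(-35, 139), Mul(Rational(1, 417), 48)), -95658), Pow(Add(-25326, -476719), -1)) = Mul(Add(Add(Rational(-35, 139), Rational(16, 139)), -95658), Pow(-502045, -1)) = Mul(Add(Rational(-19, 139), -95658), Rational(-1, 502045)) = Mul(Rational(-13296481, 139), Rational(-1, 502045)) = Rational(13296481, 69784255)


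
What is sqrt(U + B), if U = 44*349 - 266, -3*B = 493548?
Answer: I*sqrt(149426) ≈ 386.56*I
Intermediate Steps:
B = -164516 (B = -1/3*493548 = -164516)
U = 15090 (U = 15356 - 266 = 15090)
sqrt(U + B) = sqrt(15090 - 164516) = sqrt(-149426) = I*sqrt(149426)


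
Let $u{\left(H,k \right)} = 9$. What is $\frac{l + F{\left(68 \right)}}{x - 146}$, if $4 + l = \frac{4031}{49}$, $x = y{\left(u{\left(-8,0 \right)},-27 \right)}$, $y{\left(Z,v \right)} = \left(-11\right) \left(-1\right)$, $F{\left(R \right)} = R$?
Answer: $- \frac{2389}{2205} \approx -1.0834$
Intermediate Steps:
$y{\left(Z,v \right)} = 11$
$x = 11$
$l = \frac{3835}{49}$ ($l = -4 + \frac{4031}{49} = \frac{3835}{49} \approx 78.265$)
$\frac{l + F{\left(68 \right)}}{x - 146} = \frac{\frac{3835}{49} + 68}{11 - 146} = \frac{7167}{49 \left(-135\right)} = \frac{7167}{49} \left(- \frac{1}{135}\right) = - \frac{2389}{2205}$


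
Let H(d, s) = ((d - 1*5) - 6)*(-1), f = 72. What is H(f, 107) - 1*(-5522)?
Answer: 5461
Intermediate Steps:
H(d, s) = 11 - d (H(d, s) = ((d - 5) - 6)*(-1) = ((-5 + d) - 6)*(-1) = (-11 + d)*(-1) = 11 - d)
H(f, 107) - 1*(-5522) = (11 - 1*72) - 1*(-5522) = (11 - 72) + 5522 = -61 + 5522 = 5461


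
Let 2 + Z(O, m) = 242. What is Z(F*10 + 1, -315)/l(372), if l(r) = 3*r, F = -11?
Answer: 20/93 ≈ 0.21505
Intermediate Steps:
Z(O, m) = 240 (Z(O, m) = -2 + 242 = 240)
Z(F*10 + 1, -315)/l(372) = 240/((3*372)) = 240/1116 = 240*(1/1116) = 20/93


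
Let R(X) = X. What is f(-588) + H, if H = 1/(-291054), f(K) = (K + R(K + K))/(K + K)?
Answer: 218290/145527 ≈ 1.5000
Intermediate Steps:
f(K) = 3/2 (f(K) = (K + (K + K))/(K + K) = (K + 2*K)/((2*K)) = (3*K)*(1/(2*K)) = 3/2)
H = -1/291054 ≈ -3.4358e-6
f(-588) + H = 3/2 - 1/291054 = 218290/145527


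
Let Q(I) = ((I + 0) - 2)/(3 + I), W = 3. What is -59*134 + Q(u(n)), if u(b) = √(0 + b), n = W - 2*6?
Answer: -47435/6 + 5*I/6 ≈ -7905.8 + 0.83333*I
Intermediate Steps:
n = -9 (n = 3 - 2*6 = 3 - 12 = -9)
u(b) = √b
Q(I) = (-2 + I)/(3 + I) (Q(I) = (I - 2)/(3 + I) = (-2 + I)/(3 + I))
-59*134 + Q(u(n)) = -59*134 + (-2 + √(-9))/(3 + √(-9)) = -7906 + (-2 + 3*I)/(3 + 3*I) = -7906 + ((3 - 3*I)/18)*(-2 + 3*I) = -7906 + (-2 + 3*I)*(3 - 3*I)/18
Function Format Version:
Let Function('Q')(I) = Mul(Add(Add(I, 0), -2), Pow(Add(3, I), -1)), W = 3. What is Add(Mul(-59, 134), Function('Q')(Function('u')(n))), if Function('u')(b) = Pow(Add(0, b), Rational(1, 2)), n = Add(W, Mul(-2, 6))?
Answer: Add(Rational(-47435, 6), Mul(Rational(5, 6), I)) ≈ Add(-7905.8, Mul(0.83333, I))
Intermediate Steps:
n = -9 (n = Add(3, Mul(-2, 6)) = Add(3, -12) = -9)
Function('u')(b) = Pow(b, Rational(1, 2))
Function('Q')(I) = Mul(Pow(Add(3, I), -1), Add(-2, I)) (Function('Q')(I) = Mul(Add(I, -2), Pow(Add(3, I), -1)) = Mul(Add(-2, I), Pow(Add(3, I), -1)) = Mul(Pow(Add(3, I), -1), Add(-2, I)))
Add(Mul(-59, 134), Function('Q')(Function('u')(n))) = Add(Mul(-59, 134), Mul(Pow(Add(3, Pow(-9, Rational(1, 2))), -1), Add(-2, Pow(-9, Rational(1, 2))))) = Add(-7906, Mul(Pow(Add(3, Mul(3, I)), -1), Add(-2, Mul(3, I)))) = Add(-7906, Mul(Mul(Rational(1, 18), Add(3, Mul(-3, I))), Add(-2, Mul(3, I)))) = Add(-7906, Mul(Rational(1, 18), Add(-2, Mul(3, I)), Add(3, Mul(-3, I))))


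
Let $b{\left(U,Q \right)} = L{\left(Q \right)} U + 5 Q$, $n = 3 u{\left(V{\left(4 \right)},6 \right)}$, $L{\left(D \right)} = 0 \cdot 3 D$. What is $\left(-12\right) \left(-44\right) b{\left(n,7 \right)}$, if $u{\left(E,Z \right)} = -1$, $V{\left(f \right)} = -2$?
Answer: $18480$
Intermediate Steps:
$L{\left(D \right)} = 0$ ($L{\left(D \right)} = 0 D = 0$)
$n = -3$ ($n = 3 \left(-1\right) = -3$)
$b{\left(U,Q \right)} = 5 Q$ ($b{\left(U,Q \right)} = 0 U + 5 Q = 0 + 5 Q = 5 Q$)
$\left(-12\right) \left(-44\right) b{\left(n,7 \right)} = \left(-12\right) \left(-44\right) 5 \cdot 7 = 528 \cdot 35 = 18480$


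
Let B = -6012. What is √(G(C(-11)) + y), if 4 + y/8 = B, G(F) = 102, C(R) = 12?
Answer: I*√48026 ≈ 219.15*I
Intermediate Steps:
y = -48128 (y = -32 + 8*(-6012) = -32 - 48096 = -48128)
√(G(C(-11)) + y) = √(102 - 48128) = √(-48026) = I*√48026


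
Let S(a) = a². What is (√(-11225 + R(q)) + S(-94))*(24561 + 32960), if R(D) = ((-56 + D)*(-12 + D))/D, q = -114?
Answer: 508255556 + 57521*I*√4120055/19 ≈ 5.0826e+8 + 6.145e+6*I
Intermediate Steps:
R(D) = (-56 + D)*(-12 + D)/D
(√(-11225 + R(q)) + S(-94))*(24561 + 32960) = (√(-11225 + (-68 - 114 + 672/(-114))) + (-94)²)*(24561 + 32960) = (√(-11225 + (-68 - 114 + 672*(-1/114))) + 8836)*57521 = (√(-11225 + (-68 - 114 - 112/19)) + 8836)*57521 = (√(-11225 - 3570/19) + 8836)*57521 = (√(-216845/19) + 8836)*57521 = (I*√4120055/19 + 8836)*57521 = (8836 + I*√4120055/19)*57521 = 508255556 + 57521*I*√4120055/19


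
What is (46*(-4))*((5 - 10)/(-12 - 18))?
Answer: -92/3 ≈ -30.667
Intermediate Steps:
(46*(-4))*((5 - 10)/(-12 - 18)) = -(-920)/(-30) = -(-920)*(-1)/30 = -184*⅙ = -92/3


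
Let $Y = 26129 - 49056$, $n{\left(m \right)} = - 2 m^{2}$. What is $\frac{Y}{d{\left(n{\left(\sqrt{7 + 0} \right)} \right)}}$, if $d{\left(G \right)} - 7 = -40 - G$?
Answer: $\frac{22927}{19} \approx 1206.7$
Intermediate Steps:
$d{\left(G \right)} = -33 - G$ ($d{\left(G \right)} = 7 - \left(40 + G\right) = -33 - G$)
$Y = -22927$
$\frac{Y}{d{\left(n{\left(\sqrt{7 + 0} \right)} \right)}} = - \frac{22927}{-33 - - 2 \left(\sqrt{7 + 0}\right)^{2}} = - \frac{22927}{-33 - - 2 \left(\sqrt{7}\right)^{2}} = - \frac{22927}{-33 - \left(-2\right) 7} = - \frac{22927}{-33 - -14} = - \frac{22927}{-33 + 14} = - \frac{22927}{-19} = \left(-22927\right) \left(- \frac{1}{19}\right) = \frac{22927}{19}$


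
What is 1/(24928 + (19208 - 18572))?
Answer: 1/25564 ≈ 3.9118e-5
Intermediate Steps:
1/(24928 + (19208 - 18572)) = 1/(24928 + 636) = 1/25564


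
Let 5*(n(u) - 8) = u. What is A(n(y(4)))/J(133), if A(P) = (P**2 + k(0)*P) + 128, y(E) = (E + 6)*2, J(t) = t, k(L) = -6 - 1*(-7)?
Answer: 284/133 ≈ 2.1353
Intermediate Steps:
k(L) = 1 (k(L) = -6 + 7 = 1)
y(E) = 12 + 2*E (y(E) = (6 + E)*2 = 12 + 2*E)
n(u) = 8 + u/5
A(P) = 128 + P + P**2 (A(P) = (P**2 + 1*P) + 128 = (P**2 + P) + 128 = (P + P**2) + 128 = 128 + P + P**2)
A(n(y(4)))/J(133) = (128 + (8 + (12 + 2*4)/5) + (8 + (12 + 2*4)/5)**2)/133 = (128 + (8 + (12 + 8)/5) + (8 + (12 + 8)/5)**2)*(1/133) = (128 + (8 + (1/5)*20) + (8 + (1/5)*20)**2)*(1/133) = (128 + (8 + 4) + (8 + 4)**2)*(1/133) = (128 + 12 + 12**2)*(1/133) = (128 + 12 + 144)*(1/133) = 284*(1/133) = 284/133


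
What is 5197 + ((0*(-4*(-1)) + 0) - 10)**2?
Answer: 5297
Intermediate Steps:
5197 + ((0*(-4*(-1)) + 0) - 10)**2 = 5197 + ((0*4 + 0) - 10)**2 = 5197 + ((0 + 0) - 10)**2 = 5197 + (0 - 10)**2 = 5197 + (-10)**2 = 5197 + 100 = 5297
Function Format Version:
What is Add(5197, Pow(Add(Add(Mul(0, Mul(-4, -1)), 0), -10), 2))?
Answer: 5297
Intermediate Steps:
Add(5197, Pow(Add(Add(Mul(0, Mul(-4, -1)), 0), -10), 2)) = Add(5197, Pow(Add(Add(Mul(0, 4), 0), -10), 2)) = Add(5197, Pow(Add(Add(0, 0), -10), 2)) = Add(5197, Pow(Add(0, -10), 2)) = Add(5197, Pow(-10, 2)) = Add(5197, 100) = 5297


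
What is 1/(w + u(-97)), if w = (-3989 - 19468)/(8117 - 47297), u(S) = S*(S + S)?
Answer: 13060/245770899 ≈ 5.3139e-5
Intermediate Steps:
u(S) = 2*S² (u(S) = S*(2*S) = 2*S²)
w = 7819/13060 (w = -23457/(-39180) = -23457*(-1/39180) = 7819/13060 ≈ 0.59870)
1/(w + u(-97)) = 1/(7819/13060 + 2*(-97)²) = 1/(7819/13060 + 2*9409) = 1/(7819/13060 + 18818) = 1/(245770899/13060) = 13060/245770899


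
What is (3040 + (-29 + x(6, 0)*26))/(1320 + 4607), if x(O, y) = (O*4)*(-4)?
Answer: 515/5927 ≈ 0.086890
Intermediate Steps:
x(O, y) = -16*O (x(O, y) = (4*O)*(-4) = -16*O)
(3040 + (-29 + x(6, 0)*26))/(1320 + 4607) = (3040 + (-29 - 16*6*26))/(1320 + 4607) = (3040 + (-29 - 96*26))/5927 = (3040 + (-29 - 2496))*(1/5927) = (3040 - 2525)*(1/5927) = 515*(1/5927) = 515/5927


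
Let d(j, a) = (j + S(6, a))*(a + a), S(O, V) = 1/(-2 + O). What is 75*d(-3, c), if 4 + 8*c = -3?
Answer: 5775/16 ≈ 360.94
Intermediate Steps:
c = -7/8 (c = -1/2 + (1/8)*(-3) = -1/2 - 3/8 = -7/8 ≈ -0.87500)
d(j, a) = 2*a*(1/4 + j) (d(j, a) = (j + 1/(-2 + 6))*(a + a) = (j + 1/4)*(2*a) = (1/4 + j)*(2*a) = 2*a*(1/4 + j))
75*d(-3, c) = 75*((1/2)*(-7/8)*(1 + 4*(-3))) = 75*((1/2)*(-7/8)*(1 - 12)) = 75*((1/2)*(-7/8)*(-11)) = 75*(77/16) = 5775/16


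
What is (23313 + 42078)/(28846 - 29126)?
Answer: -65391/280 ≈ -233.54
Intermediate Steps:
(23313 + 42078)/(28846 - 29126) = 65391/(-280) = 65391*(-1/280) = -65391/280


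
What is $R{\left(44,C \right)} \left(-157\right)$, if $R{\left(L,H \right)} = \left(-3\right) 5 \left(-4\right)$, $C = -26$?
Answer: $-9420$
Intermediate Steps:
$R{\left(L,H \right)} = 60$ ($R{\left(L,H \right)} = \left(-15\right) \left(-4\right) = 60$)
$R{\left(44,C \right)} \left(-157\right) = 60 \left(-157\right) = -9420$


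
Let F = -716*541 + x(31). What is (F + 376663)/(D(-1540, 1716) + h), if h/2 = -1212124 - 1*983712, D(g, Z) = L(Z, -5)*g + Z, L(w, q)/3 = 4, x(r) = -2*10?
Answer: 10713/4408436 ≈ 0.0024301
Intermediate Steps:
x(r) = -20
L(w, q) = 12 (L(w, q) = 3*4 = 12)
D(g, Z) = Z + 12*g (D(g, Z) = 12*g + Z = Z + 12*g)
h = -4391672 (h = 2*(-1212124 - 1*983712) = 2*(-1212124 - 983712) = 2*(-2195836) = -4391672)
F = -387376 (F = -716*541 - 20 = -387356 - 20 = -387376)
(F + 376663)/(D(-1540, 1716) + h) = (-387376 + 376663)/((1716 + 12*(-1540)) - 4391672) = -10713/((1716 - 18480) - 4391672) = -10713/(-16764 - 4391672) = -10713/(-4408436) = -10713*(-1/4408436) = 10713/4408436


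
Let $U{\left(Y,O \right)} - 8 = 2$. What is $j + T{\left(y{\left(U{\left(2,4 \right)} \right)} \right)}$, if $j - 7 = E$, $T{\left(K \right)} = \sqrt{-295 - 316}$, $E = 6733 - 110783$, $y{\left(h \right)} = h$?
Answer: $-104043 + i \sqrt{611} \approx -1.0404 \cdot 10^{5} + 24.718 i$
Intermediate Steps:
$U{\left(Y,O \right)} = 10$ ($U{\left(Y,O \right)} = 8 + 2 = 10$)
$E = -104050$
$T{\left(K \right)} = i \sqrt{611}$ ($T{\left(K \right)} = \sqrt{-611} = i \sqrt{611}$)
$j = -104043$ ($j = 7 - 104050 = -104043$)
$j + T{\left(y{\left(U{\left(2,4 \right)} \right)} \right)} = -104043 + i \sqrt{611}$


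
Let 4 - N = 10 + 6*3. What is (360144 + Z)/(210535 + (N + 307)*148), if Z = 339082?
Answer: 699226/252419 ≈ 2.7701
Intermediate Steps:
N = -24 (N = 4 - (10 + 6*3) = 4 - (10 + 18) = 4 - 1*28 = 4 - 28 = -24)
(360144 + Z)/(210535 + (N + 307)*148) = (360144 + 339082)/(210535 + (-24 + 307)*148) = 699226/(210535 + 283*148) = 699226/(210535 + 41884) = 699226/252419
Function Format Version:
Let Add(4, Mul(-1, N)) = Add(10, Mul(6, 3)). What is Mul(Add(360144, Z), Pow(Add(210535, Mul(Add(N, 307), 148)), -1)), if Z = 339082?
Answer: Rational(699226, 252419) ≈ 2.7701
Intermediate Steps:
N = -24 (N = Add(4, Mul(-1, Add(10, Mul(6, 3)))) = Add(4, Mul(-1, Add(10, 18))) = Add(4, Mul(-1, 28)) = Add(4, -28) = -24)
Mul(Add(360144, Z), Pow(Add(210535, Mul(Add(N, 307), 148)), -1)) = Mul(Add(360144, 339082), Pow(Add(210535, Mul(Add(-24, 307), 148)), -1)) = Mul(699226, Pow(Add(210535, Mul(283, 148)), -1)) = Mul(699226, Pow(Add(210535, 41884), -1)) = Mul(699226, Pow(252419, -1)) = Mul(699226, Rational(1, 252419)) = Rational(699226, 252419)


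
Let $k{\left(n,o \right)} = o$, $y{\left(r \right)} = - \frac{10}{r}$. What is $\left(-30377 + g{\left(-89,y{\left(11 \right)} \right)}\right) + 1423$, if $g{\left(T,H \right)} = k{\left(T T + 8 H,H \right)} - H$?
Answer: $-28954$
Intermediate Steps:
$g{\left(T,H \right)} = 0$ ($g{\left(T,H \right)} = H - H = 0$)
$\left(-30377 + g{\left(-89,y{\left(11 \right)} \right)}\right) + 1423 = \left(-30377 + 0\right) + 1423 = -30377 + 1423 = -28954$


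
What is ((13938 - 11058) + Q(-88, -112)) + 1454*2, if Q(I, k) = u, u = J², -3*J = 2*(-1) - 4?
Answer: 5792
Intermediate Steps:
J = 2 (J = -(2*(-1) - 4)/3 = -(-2 - 4)/3 = -⅓*(-6) = 2)
u = 4 (u = 2² = 4)
Q(I, k) = 4
((13938 - 11058) + Q(-88, -112)) + 1454*2 = ((13938 - 11058) + 4) + 1454*2 = (2880 + 4) + 2908 = 2884 + 2908 = 5792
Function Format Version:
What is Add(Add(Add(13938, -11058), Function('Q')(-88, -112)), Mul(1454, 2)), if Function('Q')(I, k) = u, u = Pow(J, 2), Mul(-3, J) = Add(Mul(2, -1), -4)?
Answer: 5792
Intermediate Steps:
J = 2 (J = Mul(Rational(-1, 3), Add(Mul(2, -1), -4)) = Mul(Rational(-1, 3), Add(-2, -4)) = Mul(Rational(-1, 3), -6) = 2)
u = 4 (u = Pow(2, 2) = 4)
Function('Q')(I, k) = 4
Add(Add(Add(13938, -11058), Function('Q')(-88, -112)), Mul(1454, 2)) = Add(Add(Add(13938, -11058), 4), Mul(1454, 2)) = Add(Add(2880, 4), 2908) = Add(2884, 2908) = 5792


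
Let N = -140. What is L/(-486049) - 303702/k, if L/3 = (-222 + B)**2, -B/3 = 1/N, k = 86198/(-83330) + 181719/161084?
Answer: -19418139176851867802867553/5989946972477767600 ≈ -3.2418e+6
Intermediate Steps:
k = 628762819/6711564860 (k = 86198*(-1/83330) + 181719*(1/161084) = -43099/41665 + 181719/161084 = 628762819/6711564860 ≈ 0.093683)
B = 3/140 (B = -3/(-140) = -3*(-1/140) = 3/140 ≈ 0.021429)
L = 2897339787/19600 (L = 3*(-222 + 3/140)**2 = 3*(-31077/140)**2 = 3*(965779929/19600) = 2897339787/19600 ≈ 1.4782e+5)
L/(-486049) - 303702/k = (2897339787/19600)/(-486049) - 303702/628762819/6711564860 = (2897339787/19600)*(-1/486049) - 303702*6711564860/628762819 = -2897339787/9526560400 - 2038315671111720/628762819 = -19418139176851867802867553/5989946972477767600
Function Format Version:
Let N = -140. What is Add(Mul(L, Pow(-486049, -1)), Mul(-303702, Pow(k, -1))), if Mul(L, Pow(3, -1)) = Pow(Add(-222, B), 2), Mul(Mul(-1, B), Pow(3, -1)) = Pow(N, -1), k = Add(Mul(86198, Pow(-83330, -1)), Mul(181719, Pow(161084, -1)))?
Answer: Rational(-19418139176851867802867553, 5989946972477767600) ≈ -3.2418e+6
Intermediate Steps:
k = Rational(628762819, 6711564860) (k = Add(Mul(86198, Rational(-1, 83330)), Mul(181719, Rational(1, 161084))) = Add(Rational(-43099, 41665), Rational(181719, 161084)) = Rational(628762819, 6711564860) ≈ 0.093683)
B = Rational(3, 140) (B = Mul(-3, Pow(-140, -1)) = Mul(-3, Rational(-1, 140)) = Rational(3, 140) ≈ 0.021429)
L = Rational(2897339787, 19600) (L = Mul(3, Pow(Add(-222, Rational(3, 140)), 2)) = Mul(3, Pow(Rational(-31077, 140), 2)) = Mul(3, Rational(965779929, 19600)) = Rational(2897339787, 19600) ≈ 1.4782e+5)
Add(Mul(L, Pow(-486049, -1)), Mul(-303702, Pow(k, -1))) = Add(Mul(Rational(2897339787, 19600), Pow(-486049, -1)), Mul(-303702, Pow(Rational(628762819, 6711564860), -1))) = Add(Mul(Rational(2897339787, 19600), Rational(-1, 486049)), Mul(-303702, Rational(6711564860, 628762819))) = Add(Rational(-2897339787, 9526560400), Rational(-2038315671111720, 628762819)) = Rational(-19418139176851867802867553, 5989946972477767600)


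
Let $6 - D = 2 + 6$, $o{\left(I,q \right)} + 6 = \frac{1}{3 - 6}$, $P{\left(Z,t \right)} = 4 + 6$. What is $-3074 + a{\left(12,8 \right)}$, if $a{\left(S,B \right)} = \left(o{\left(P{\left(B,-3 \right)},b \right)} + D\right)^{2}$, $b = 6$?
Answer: $- \frac{27041}{9} \approx -3004.6$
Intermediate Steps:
$P{\left(Z,t \right)} = 10$
$o{\left(I,q \right)} = - \frac{19}{3}$ ($o{\left(I,q \right)} = -6 + \frac{1}{3 - 6} = -6 + \frac{1}{-3} = -6 - \frac{1}{3} = - \frac{19}{3}$)
$D = -2$ ($D = 6 - \left(2 + 6\right) = 6 - 8 = -2$)
$a{\left(S,B \right)} = \frac{625}{9}$ ($a{\left(S,B \right)} = \left(- \frac{19}{3} - 2\right)^{2} = \left(- \frac{25}{3}\right)^{2} = \frac{625}{9}$)
$-3074 + a{\left(12,8 \right)} = -3074 + \frac{625}{9} = - \frac{27041}{9}$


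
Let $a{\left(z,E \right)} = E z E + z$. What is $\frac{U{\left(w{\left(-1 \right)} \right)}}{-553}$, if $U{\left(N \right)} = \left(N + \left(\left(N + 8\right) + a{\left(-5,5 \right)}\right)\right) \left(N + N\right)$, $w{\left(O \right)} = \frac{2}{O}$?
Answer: $- \frac{72}{79} \approx -0.91139$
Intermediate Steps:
$a{\left(z,E \right)} = z + z E^{2}$ ($a{\left(z,E \right)} = z E^{2} + z = z + z E^{2}$)
$U{\left(N \right)} = 2 N \left(-122 + 2 N\right)$ ($U{\left(N \right)} = \left(N - \left(-8 - N + 5 \left(1 + 5^{2}\right)\right)\right) \left(N + N\right) = \left(N - \left(-8 - N + 5 \left(1 + 25\right)\right)\right) 2 N = \left(N + \left(\left(8 + N\right) - 130\right)\right) 2 N = \left(N + \left(-122 + N\right)\right) 2 N = \left(-122 + 2 N\right) 2 N = 2 N \left(-122 + 2 N\right)$)
$\frac{U{\left(w{\left(-1 \right)} \right)}}{-553} = \frac{4 \frac{2}{-1} \left(-61 + \frac{2}{-1}\right)}{-553} = 4 \cdot 2 \left(-1\right) \left(-61 + 2 \left(-1\right)\right) \left(- \frac{1}{553}\right) = 4 \left(-2\right) \left(-61 - 2\right) \left(- \frac{1}{553}\right) = 4 \left(-2\right) \left(-63\right) \left(- \frac{1}{553}\right) = 504 \left(- \frac{1}{553}\right) = - \frac{72}{79}$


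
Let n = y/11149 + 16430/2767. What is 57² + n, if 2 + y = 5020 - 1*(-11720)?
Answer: 100458812583/30849283 ≈ 3256.4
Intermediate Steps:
y = 16738 (y = -2 + (5020 - 1*(-11720)) = -2 + (5020 + 11720) = -2 + 16740 = 16738)
n = 229492116/30849283 (n = 16738/11149 + 16430/2767 = 229492116/30849283 ≈ 7.4391)
57² + n = 57² + 229492116/30849283 = 3249 + 229492116/30849283 = 100458812583/30849283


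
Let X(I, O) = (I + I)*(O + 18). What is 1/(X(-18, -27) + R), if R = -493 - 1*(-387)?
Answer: 1/218 ≈ 0.0045872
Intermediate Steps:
X(I, O) = 2*I*(18 + O) (X(I, O) = (2*I)*(18 + O) = 2*I*(18 + O))
R = -106 (R = -493 + 387 = -106)
1/(X(-18, -27) + R) = 1/(2*(-18)*(18 - 27) - 106) = 1/(2*(-18)*(-9) - 106) = 1/(324 - 106) = 1/218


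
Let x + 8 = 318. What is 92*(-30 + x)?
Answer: 25760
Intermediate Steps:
x = 310 (x = -8 + 318 = 310)
92*(-30 + x) = 92*(-30 + 310) = 92*280 = 25760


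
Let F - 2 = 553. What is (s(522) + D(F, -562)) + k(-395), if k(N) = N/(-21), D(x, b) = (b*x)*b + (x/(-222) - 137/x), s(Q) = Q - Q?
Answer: 1362029998207/7770 ≈ 1.7529e+8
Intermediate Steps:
F = 555 (F = 2 + 553 = 555)
s(Q) = 0
D(x, b) = -137/x - x/222 + x*b² (D(x, b) = x*b² + (x*(-1/222) - 137/x) = x*b² + (-x/222 - 137/x) = x*b² + (-137/x - x/222) = -137/x - x/222 + x*b²)
k(N) = -N/21 (k(N) = N*(-1/21) = -N/21)
(s(522) + D(F, -562)) + k(-395) = (0 + (-137/555 - 1/222*555 + 555*(-562)²)) - 1/21*(-395) = (0 + (-137*1/555 - 5/2 + 555*315844)) + 395/21 = (0 + (-137/555 - 5/2 + 175293420)) + 395/21 = (0 + 194575693151/1110) + 395/21 = 194575693151/1110 + 395/21 = 1362029998207/7770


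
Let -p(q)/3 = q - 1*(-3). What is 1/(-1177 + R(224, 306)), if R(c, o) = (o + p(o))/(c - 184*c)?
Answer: -13664/16082321 ≈ -0.00084963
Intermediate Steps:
p(q) = -9 - 3*q (p(q) = -3*(q - 1*(-3)) = -3*(q + 3) = -3*(3 + q) = -9 - 3*q)
R(c, o) = -(-9 - 2*o)/(183*c) (R(c, o) = (o + (-9 - 3*o))/(c - 184*c) = (-9 - 2*o)/((-183*c)) = (-9 - 2*o)*(-1/(183*c)) = -(-9 - 2*o)/(183*c))
1/(-1177 + R(224, 306)) = 1/(-1177 + (1/183)*(9 + 2*306)/224) = 1/(-1177 + (1/183)*(1/224)*(9 + 612)) = 1/(-1177 + (1/183)*(1/224)*621) = 1/(-1177 + 207/13664) = 1/(-16082321/13664) = -13664/16082321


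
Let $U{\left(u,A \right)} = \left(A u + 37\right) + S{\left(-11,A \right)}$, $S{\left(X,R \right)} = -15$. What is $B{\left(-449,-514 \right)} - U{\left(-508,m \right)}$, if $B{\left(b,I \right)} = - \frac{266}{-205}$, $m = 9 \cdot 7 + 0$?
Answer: $\frac{6556576}{205} \approx 31983.0$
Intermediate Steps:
$m = 63$ ($m = 63 + 0 = 63$)
$B{\left(b,I \right)} = \frac{266}{205}$ ($B{\left(b,I \right)} = \left(-266\right) \left(- \frac{1}{205}\right) = \frac{266}{205}$)
$U{\left(u,A \right)} = 22 + A u$ ($U{\left(u,A \right)} = \left(A u + 37\right) - 15 = \left(37 + A u\right) - 15 = 22 + A u$)
$B{\left(-449,-514 \right)} - U{\left(-508,m \right)} = \frac{266}{205} - \left(22 + 63 \left(-508\right)\right) = \frac{266}{205} - \left(22 - 32004\right) = \frac{266}{205} - -31982 = \frac{266}{205} + 31982 = \frac{6556576}{205}$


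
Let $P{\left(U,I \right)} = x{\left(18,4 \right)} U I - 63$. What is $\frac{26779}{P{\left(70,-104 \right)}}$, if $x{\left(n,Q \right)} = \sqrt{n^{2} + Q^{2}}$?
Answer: $\frac{241011}{2574207433} - \frac{55700320 \sqrt{85}}{2574207433} \approx -0.1994$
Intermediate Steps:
$x{\left(n,Q \right)} = \sqrt{Q^{2} + n^{2}}$
$P{\left(U,I \right)} = -63 + 2 I U \sqrt{85}$ ($P{\left(U,I \right)} = \sqrt{4^{2} + 18^{2}} U I - 63 = \sqrt{16 + 324} U I - 63 = \sqrt{340} U I - 63 = 2 \sqrt{85} U I - 63 = 2 U \sqrt{85} I - 63 = 2 I U \sqrt{85} - 63 = -63 + 2 I U \sqrt{85}$)
$\frac{26779}{P{\left(70,-104 \right)}} = \frac{26779}{-63 + 2 \left(-104\right) 70 \sqrt{85}} = \frac{26779}{-63 - 14560 \sqrt{85}}$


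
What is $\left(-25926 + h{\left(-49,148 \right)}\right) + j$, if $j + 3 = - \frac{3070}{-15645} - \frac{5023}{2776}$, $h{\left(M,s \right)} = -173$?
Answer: $- \frac{226738699111}{8686104} \approx -26104.0$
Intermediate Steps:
$j = - \frac{40070815}{8686104}$ ($j = -3 - \left(- \frac{614}{3129} + \frac{5023}{2776}\right) = -3 - \frac{14012503}{8686104} = - \frac{40070815}{8686104} \approx -4.6132$)
$\left(-25926 + h{\left(-49,148 \right)}\right) + j = \left(-25926 - 173\right) - \frac{40070815}{8686104} = -26099 - \frac{40070815}{8686104} = - \frac{226738699111}{8686104}$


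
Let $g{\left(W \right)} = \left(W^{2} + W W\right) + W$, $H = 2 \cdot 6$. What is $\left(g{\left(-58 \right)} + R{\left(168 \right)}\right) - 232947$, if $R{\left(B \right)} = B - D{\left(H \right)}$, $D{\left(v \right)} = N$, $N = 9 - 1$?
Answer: $-226117$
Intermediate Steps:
$N = 8$ ($N = 9 - 1 = 8$)
$H = 12$
$g{\left(W \right)} = W + 2 W^{2}$ ($g{\left(W \right)} = \left(W^{2} + W^{2}\right) + W = 2 W^{2} + W = W + 2 W^{2}$)
$D{\left(v \right)} = 8$
$R{\left(B \right)} = -8 + B$ ($R{\left(B \right)} = B - 8 = -8 + B$)
$\left(g{\left(-58 \right)} + R{\left(168 \right)}\right) - 232947 = \left(- 58 \left(1 + 2 \left(-58\right)\right) + \left(-8 + 168\right)\right) - 232947 = \left(- 58 \left(1 - 116\right) + 160\right) - 232947 = \left(\left(-58\right) \left(-115\right) + 160\right) - 232947 = \left(6670 + 160\right) - 232947 = 6830 - 232947 = -226117$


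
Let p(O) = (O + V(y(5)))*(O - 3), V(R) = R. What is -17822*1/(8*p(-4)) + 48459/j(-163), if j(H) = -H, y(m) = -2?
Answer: 955517/3912 ≈ 244.25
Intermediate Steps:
p(O) = (-3 + O)*(-2 + O) (p(O) = (O - 2)*(O - 3) = (-2 + O)*(-3 + O) = (-3 + O)*(-2 + O))
-17822*1/(8*p(-4)) + 48459/j(-163) = -17822*1/(8*(6 + (-4)² - 5*(-4))) + 48459/((-1*(-163))) = -17822*1/(8*(6 + 16 + 20)) + 48459/163 = -17822/(-4*42*(-2)) + 48459*(1/163) = -17822/((-168*(-2))) + 48459/163 = -17822/336 + 48459/163 = -17822*1/336 + 48459/163 = -1273/24 + 48459/163 = 955517/3912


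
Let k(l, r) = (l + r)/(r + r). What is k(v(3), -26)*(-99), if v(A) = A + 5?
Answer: -891/26 ≈ -34.269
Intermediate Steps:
v(A) = 5 + A
k(l, r) = (l + r)/(2*r) (k(l, r) = (l + r)/((2*r)) = (l + r)*(1/(2*r)) = (l + r)/(2*r))
k(v(3), -26)*(-99) = ((½)*((5 + 3) - 26)/(-26))*(-99) = ((½)*(-1/26)*(8 - 26))*(-99) = ((½)*(-1/26)*(-18))*(-99) = (9/26)*(-99) = -891/26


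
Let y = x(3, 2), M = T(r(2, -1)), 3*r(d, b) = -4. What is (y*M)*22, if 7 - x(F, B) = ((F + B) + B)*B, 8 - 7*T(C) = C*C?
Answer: -1232/9 ≈ -136.89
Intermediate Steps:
r(d, b) = -4/3 (r(d, b) = (⅓)*(-4) = -4/3)
T(C) = 8/7 - C²/7 (T(C) = 8/7 - C*C/7 = 8/7 - C²/7)
M = 8/9 (M = 8/7 - (-4/3)²/7 = 8/7 - ⅐*16/9 = 8/7 - 16/63 = 8/9 ≈ 0.88889)
x(F, B) = 7 - B*(F + 2*B) (x(F, B) = 7 - ((F + B) + B)*B = 7 - ((B + F) + B)*B = 7 - (F + 2*B)*B = 7 - B*(F + 2*B))
y = -7 (y = 7 - 2*2² - 1*2*3 = 7 - 2*4 - 6 = 7 - 8 - 6 = -7)
(y*M)*22 = -7*8/9*22 = -56/9*22 = -1232/9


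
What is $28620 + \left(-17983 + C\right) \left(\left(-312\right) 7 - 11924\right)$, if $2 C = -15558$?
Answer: $363478916$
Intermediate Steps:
$C = -7779$ ($C = \frac{1}{2} \left(-15558\right) = -7779$)
$28620 + \left(-17983 + C\right) \left(\left(-312\right) 7 - 11924\right) = 28620 + \left(-17983 - 7779\right) \left(\left(-312\right) 7 - 11924\right) = 28620 - 25762 \left(-2184 - 11924\right) = 28620 - -363450296 = 28620 + 363450296 = 363478916$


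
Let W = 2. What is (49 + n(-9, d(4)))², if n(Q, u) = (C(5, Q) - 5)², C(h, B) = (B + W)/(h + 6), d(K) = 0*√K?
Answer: 95511529/14641 ≈ 6523.6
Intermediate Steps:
d(K) = 0
C(h, B) = (2 + B)/(6 + h) (C(h, B) = (B + 2)/(h + 6) = (2 + B)/(6 + h))
n(Q, u) = (-53/11 + Q/11)² (n(Q, u) = ((2 + Q)/(6 + 5) - 5)² = ((2 + Q)/11 - 5)² = ((2/11 + Q/11) - 5)² = (-53/11 + Q/11)²)
(49 + n(-9, d(4)))² = (49 + (-53 - 9)²/121)² = (49 + (1/121)*(-62)²)² = (49 + (1/121)*3844)² = (49 + 3844/121)² = (9773/121)² = 95511529/14641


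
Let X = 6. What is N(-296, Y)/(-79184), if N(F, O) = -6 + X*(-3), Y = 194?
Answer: 3/9898 ≈ 0.00030309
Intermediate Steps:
N(F, O) = -24 (N(F, O) = -6 + 6*(-3) = -6 - 18 = -24)
N(-296, Y)/(-79184) = -24/(-79184) = -24*(-1/79184) = 3/9898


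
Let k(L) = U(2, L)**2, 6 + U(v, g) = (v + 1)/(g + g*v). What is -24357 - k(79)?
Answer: -152235766/6241 ≈ -24393.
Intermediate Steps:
U(v, g) = -6 + (1 + v)/(g + g*v) (U(v, g) = -6 + (v + 1)/(g + g*v) = -6 + (1 + v)/(g + g*v))
k(L) = (-6 + 1/L)**2
-24357 - k(79) = -24357 - (-1 + 6*79)**2/79**2 = -24357 - (-1 + 474)**2/6241 = -24357 - 473**2/6241 = -24357 - 223729/6241 = -152235766/6241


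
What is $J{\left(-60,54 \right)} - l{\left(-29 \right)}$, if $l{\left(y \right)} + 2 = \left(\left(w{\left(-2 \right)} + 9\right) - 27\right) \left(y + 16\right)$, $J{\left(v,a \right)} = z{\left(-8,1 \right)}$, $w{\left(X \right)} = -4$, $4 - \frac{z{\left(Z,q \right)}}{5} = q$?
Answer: $-269$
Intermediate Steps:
$z{\left(Z,q \right)} = 20 - 5 q$
$J{\left(v,a \right)} = 15$ ($J{\left(v,a \right)} = 20 - 5 = 15$)
$l{\left(y \right)} = -354 - 22 y$ ($l{\left(y \right)} = -2 + \left(\left(-4 + 9\right) - 27\right) \left(y + 16\right) = -2 + \left(5 - 27\right) \left(16 + y\right) = -2 - 22 \left(16 + y\right) = -2 - \left(352 + 22 y\right) = -354 - 22 y$)
$J{\left(-60,54 \right)} - l{\left(-29 \right)} = 15 - \left(-354 - -638\right) = 15 - \left(-354 + 638\right) = 15 - 284 = -269$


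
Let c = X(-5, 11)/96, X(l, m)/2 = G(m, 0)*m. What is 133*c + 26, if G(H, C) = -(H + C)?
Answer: -14845/48 ≈ -309.27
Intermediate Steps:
G(H, C) = -C - H (G(H, C) = -(C + H) = -C - H)
X(l, m) = -2*m² (X(l, m) = 2*((-1*0 - m)*m) = 2*((0 - m)*m) = 2*((-m)*m) = 2*(-m²) = -2*m²)
c = -121/48 (c = -2*11²/96 = -2*121*(1/96) = -242*1/96 = -121/48 ≈ -2.5208)
133*c + 26 = 133*(-121/48) + 26 = -16093/48 + 26 = -14845/48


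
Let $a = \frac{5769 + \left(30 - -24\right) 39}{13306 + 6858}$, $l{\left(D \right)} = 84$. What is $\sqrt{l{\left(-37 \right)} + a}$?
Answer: $\frac{\sqrt{1701651}}{142} \approx 9.1864$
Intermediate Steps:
$a = \frac{7875}{20164}$ ($a = \frac{5769 + \left(30 + 24\right) 39}{20164} = \left(5769 + 54 \cdot 39\right) \frac{1}{20164} = \left(5769 + 2106\right) \frac{1}{20164} = 7875 \cdot \frac{1}{20164} = \frac{7875}{20164} \approx 0.39055$)
$\sqrt{l{\left(-37 \right)} + a} = \sqrt{84 + \frac{7875}{20164}} = \sqrt{\frac{1701651}{20164}} = \frac{\sqrt{1701651}}{142}$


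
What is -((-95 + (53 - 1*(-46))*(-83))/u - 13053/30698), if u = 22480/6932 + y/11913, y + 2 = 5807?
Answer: 1756292841260443/788029171750 ≈ 2228.7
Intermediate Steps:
y = 5805 (y = -2 + 5807 = 5805)
u = 25670375/6881743 (u = 22480/6932 + 5805/11913 = 22480*(1/6932) + 5805*(1/11913) = 5620/1733 + 1935/3971 = 25670375/6881743 ≈ 3.7302)
-((-95 + (53 - 1*(-46))*(-83))/u - 13053/30698) = -((-95 + (53 - 1*(-46))*(-83))/(25670375/6881743) - 13053/30698) = -((-95 + (53 + 46)*(-83))*(6881743/25670375) - 13053*1/30698) = -((-95 + 99*(-83))*(6881743/25670375) - 13053/30698) = -((-95 - 8217)*(6881743/25670375) - 13053/30698) = -(-8312*6881743/25670375 - 13053/30698) = -(-57201047816/25670375 - 13053/30698) = -1*(-1756292841260443/788029171750) = 1756292841260443/788029171750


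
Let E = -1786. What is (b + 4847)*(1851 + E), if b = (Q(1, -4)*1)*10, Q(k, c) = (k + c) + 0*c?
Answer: 313105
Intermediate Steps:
Q(k, c) = c + k (Q(k, c) = (c + k) + 0 = c + k)
b = -30 (b = ((-4 + 1)*1)*10 = -3*1*10 = -3*10 = -30)
(b + 4847)*(1851 + E) = (-30 + 4847)*(1851 - 1786) = 4817*65 = 313105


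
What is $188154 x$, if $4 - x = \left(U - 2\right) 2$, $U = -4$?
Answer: $3010464$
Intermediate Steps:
$x = 16$ ($x = 4 - \left(-4 - 2\right) 2 = 4 - \left(-6\right) 2 = 4 - -12 = 4 + 12 = 16$)
$188154 x = 188154 \cdot 16 = 3010464$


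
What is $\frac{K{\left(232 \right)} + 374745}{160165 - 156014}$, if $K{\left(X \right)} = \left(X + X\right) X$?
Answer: $\frac{482393}{4151} \approx 116.21$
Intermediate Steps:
$K{\left(X \right)} = 2 X^{2}$ ($K{\left(X \right)} = 2 X X = 2 X^{2}$)
$\frac{K{\left(232 \right)} + 374745}{160165 - 156014} = \frac{2 \cdot 232^{2} + 374745}{160165 - 156014} = \frac{2 \cdot 53824 + 374745}{4151} = \left(107648 + 374745\right) \frac{1}{4151} = 482393 \cdot \frac{1}{4151} = \frac{482393}{4151}$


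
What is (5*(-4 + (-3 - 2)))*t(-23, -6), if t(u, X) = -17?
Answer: 765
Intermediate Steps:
(5*(-4 + (-3 - 2)))*t(-23, -6) = (5*(-4 + (-3 - 2)))*(-17) = (5*(-4 - 5))*(-17) = (5*(-9))*(-17) = -45*(-17) = 765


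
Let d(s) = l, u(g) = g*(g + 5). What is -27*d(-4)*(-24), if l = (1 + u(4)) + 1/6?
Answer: 24084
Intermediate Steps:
u(g) = g*(5 + g)
l = 223/6 (l = (1 + 4*(5 + 4)) + 1/6 = (1 + 4*9) + 1/6 = (1 + 36) + 1/6 = 37 + 1/6 = 223/6 ≈ 37.167)
d(s) = 223/6
-27*d(-4)*(-24) = -27*223/6*(-24) = -2007/2*(-24) = 24084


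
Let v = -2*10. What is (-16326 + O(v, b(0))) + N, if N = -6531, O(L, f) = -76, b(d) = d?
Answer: -22933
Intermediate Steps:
v = -20
(-16326 + O(v, b(0))) + N = (-16326 - 76) - 6531 = -16402 - 6531 = -22933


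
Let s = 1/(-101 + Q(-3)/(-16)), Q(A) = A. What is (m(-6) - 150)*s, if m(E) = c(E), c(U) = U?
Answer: 2496/1613 ≈ 1.5474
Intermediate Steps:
m(E) = E
s = -16/1613 (s = 1/(-101 - 3/(-16)) = 1/(-101 - 3*(-1/16)) = 1/(-101 + 3/16) = 1/(-1613/16) = -16/1613 ≈ -0.0099194)
(m(-6) - 150)*s = (-6 - 150)*(-16/1613) = -156*(-16/1613) = 2496/1613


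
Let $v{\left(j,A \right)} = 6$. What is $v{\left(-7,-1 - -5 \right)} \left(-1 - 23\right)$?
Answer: $-144$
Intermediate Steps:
$v{\left(-7,-1 - -5 \right)} \left(-1 - 23\right) = 6 \left(-1 - 23\right) = 6 \left(-24\right) = -144$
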